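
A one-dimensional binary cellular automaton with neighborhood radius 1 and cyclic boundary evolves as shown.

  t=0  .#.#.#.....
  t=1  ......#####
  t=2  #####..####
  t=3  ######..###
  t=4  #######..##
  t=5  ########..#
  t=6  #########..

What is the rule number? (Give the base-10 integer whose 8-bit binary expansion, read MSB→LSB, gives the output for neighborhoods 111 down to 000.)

209

  ###|#  b7=1 t=1,i=7
  ##.|#  b6=1 t=1,i=10
  #.#|.  b5=0 t=0,i=2
  #..|#  b4=1 t=0,i=6
  .##|.  b3=0 t=1,i=6
  .#.|.  b2=0 t=0,i=1
  ..#|.  b1=0 t=0,i=0
  ...|#  b0=1 t=0,i=7
  bits 11010001 = 209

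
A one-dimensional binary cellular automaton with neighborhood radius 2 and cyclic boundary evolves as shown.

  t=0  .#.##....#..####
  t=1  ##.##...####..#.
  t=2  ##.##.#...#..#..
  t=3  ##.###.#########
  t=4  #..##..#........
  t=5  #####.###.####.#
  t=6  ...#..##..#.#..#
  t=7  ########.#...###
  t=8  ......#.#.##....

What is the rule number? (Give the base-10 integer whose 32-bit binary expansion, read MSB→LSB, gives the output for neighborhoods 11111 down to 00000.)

1156477781

  nb #####: next=.  (t=3,i=9, bit31=0)
  nb ####.: next=#  (t=0,i=14, bit30=1)
  nb ###.#: next=.  (t=0,i=15, bit29=0)
  nb ###..: next=.  (t=1,i=11, bit28=0)
  nb ##.##: next=.  (t=1,i=2, bit27=0)
  nb ##.#.: next=#  (t=0,i=0, bit26=1)
  nb ##..#: next=.  (t=1,i=12, bit25=0)
  nb ##...: next=.  (t=0,i=5, bit24=0)
  nb #.###: next=#  (t=3,i=3, bit23=1)
  nb #.##.: next=#  (t=0,i=3, bit22=1)
  nb #.#.#: next=#  (t=0,i=1, bit21=1)
  nb #.#..: next=.  (t=2,i=6, bit20=0)
  nb #..##: next=#  (t=0,i=11, bit19=1)
  nb #..#.: next=#  (t=1,i=13, bit18=1)
  nb #...#: next=#  (t=1,i=6, bit17=1)
  nb #....: next=.  (t=0,i=6, bit16=0)
  nb .####: next=.  (t=0,i=13, bit15=0)
  nb .###.: next=#  (t=3,i=4, bit14=1)
  nb .##.#: next=#  (t=1,i=1, bit13=1)
  nb .##..: next=#  (t=0,i=4, bit12=1)
  nb .#.##: next=.  (t=0,i=2, bit11=0)
  nb .#.#.: next=.  (t=6,i=11, bit10=0)
  nb .#..#: next=#  (t=0,i=10, bit9=1)
  nb .#...: next=#  (t=2,i=7, bit8=1)
  nb ..###: next=.  (t=0,i=12, bit7=0)
  nb ..##.: next=#  (t=2,i=0, bit6=1)
  nb ..#.#: next=.  (t=1,i=14, bit5=0)
  nb ..#..: next=#  (t=0,i=9, bit4=1)
  nb ...##: next=.  (t=1,i=7, bit3=0)
  nb ...#.: next=#  (t=0,i=8, bit2=1)
  nb ....#: next=.  (t=0,i=7, bit1=0)
  nb .....: next=#  (t=4,i=10, bit0=1)
  bits 01000100111011100111001101010101 = 1156477781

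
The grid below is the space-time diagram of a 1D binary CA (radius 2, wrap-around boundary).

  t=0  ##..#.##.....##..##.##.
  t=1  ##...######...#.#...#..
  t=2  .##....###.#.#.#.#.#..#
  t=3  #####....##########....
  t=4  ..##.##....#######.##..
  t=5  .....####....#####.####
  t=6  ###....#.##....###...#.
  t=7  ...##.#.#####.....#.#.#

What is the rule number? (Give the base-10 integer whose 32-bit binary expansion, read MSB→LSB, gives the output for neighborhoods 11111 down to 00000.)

  nb #####: next=#  (t=1,i=7, bit31=1)
  nb ####.: next=#  (t=1,i=9, bit30=1)
  nb ###.#: next=#  (t=2,i=9, bit29=1)
  nb ###..: next=.  (t=1,i=10, bit28=0)
  nb ##.##: next=.  (t=0,i=19, bit27=0)
  nb ##.#.: next=#  (t=2,i=10, bit26=1)
  nb ##..#: next=.  (t=0,i=2, bit25=0)
  nb ##...: next=#  (t=0,i=8, bit24=1)
  nb #.###: next=.  (t=5,i=19, bit23=0)
  nb #.##.: next=#  (t=0,i=0, bit22=1)
  nb #.#.#: next=#  (t=2,i=11, bit21=1)
  nb #.#..: next=.  (t=1,i=16, bit20=0)
  nb #..##: next=#  (t=0,i=16, bit19=1)
  nb #..#.: next=.  (t=0,i=3, bit18=0)
  nb #...#: next=.  (t=1,i=3, bit17=0)
  nb #....: next=#  (t=0,i=9, bit16=1)
  nb .####: next=.  (t=1,i=6, bit15=0)
  nb .###.: next=.  (t=2,i=8, bit14=0)
  nb .##.#: next=.  (t=0,i=18, bit13=0)
  nb .##..: next=#  (t=0,i=1, bit12=1)
  nb .#.##: next=#  (t=0,i=5, bit11=1)
  nb .#.#.: next=#  (t=1,i=15, bit10=1)
  nb .#..#: next=.  (t=1,i=21, bit9=0)
  nb .#...: next=#  (t=1,i=17, bit8=1)
  nb ..###: next=.  (t=1,i=5, bit7=0)
  nb ..##.: next=.  (t=0,i=13, bit6=0)
  nb ..#.#: next=.  (t=0,i=4, bit5=0)
  nb ..#..: next=.  (t=1,i=20, bit4=0)
  nb ...##: next=.  (t=0,i=12, bit3=0)
  nb ...#.: next=#  (t=1,i=13, bit2=1)
  nb ....#: next=.  (t=0,i=11, bit1=0)
  nb .....: next=#  (t=0,i=10, bit0=1)
  bits 11100101011010010001110100000101 = 3848871173

3848871173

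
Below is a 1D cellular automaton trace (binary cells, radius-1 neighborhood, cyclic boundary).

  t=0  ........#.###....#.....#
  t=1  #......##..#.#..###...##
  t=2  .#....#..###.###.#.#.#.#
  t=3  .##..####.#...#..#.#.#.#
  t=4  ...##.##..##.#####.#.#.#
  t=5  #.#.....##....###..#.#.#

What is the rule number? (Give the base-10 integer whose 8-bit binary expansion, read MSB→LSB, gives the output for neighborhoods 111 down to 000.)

150

  [7] ### => #  t=0,i=11
  [6] ##. => .  t=0,i=12
  [5] #.# => .  t=0,i=9
  [4] #.. => #  t=0,i=0
  [3] .## => .  t=0,i=10
  [2] .#. => #  t=0,i=8
  [1] ..# => #  t=0,i=7
  [0] ... => .  t=0,i=1
  bits 10010110 = 150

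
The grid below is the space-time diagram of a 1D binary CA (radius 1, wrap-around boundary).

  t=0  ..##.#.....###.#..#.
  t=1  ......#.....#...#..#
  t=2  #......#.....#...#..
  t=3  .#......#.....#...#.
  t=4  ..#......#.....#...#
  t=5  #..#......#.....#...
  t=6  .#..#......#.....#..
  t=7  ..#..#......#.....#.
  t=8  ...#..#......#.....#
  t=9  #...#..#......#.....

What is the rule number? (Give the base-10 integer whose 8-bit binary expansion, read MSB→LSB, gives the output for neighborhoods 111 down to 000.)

144

  ###|#  b7=1 t=0,i=12
  ##.|.  b6=0 t=0,i=3
  #.#|.  b5=0 t=0,i=4
  #..|#  b4=1 t=0,i=6
  .##|.  b3=0 t=0,i=2
  .#.|.  b2=0 t=0,i=5
  ..#|.  b1=0 t=0,i=1
  ...|.  b0=0 t=0,i=0
  bits 10010000 = 144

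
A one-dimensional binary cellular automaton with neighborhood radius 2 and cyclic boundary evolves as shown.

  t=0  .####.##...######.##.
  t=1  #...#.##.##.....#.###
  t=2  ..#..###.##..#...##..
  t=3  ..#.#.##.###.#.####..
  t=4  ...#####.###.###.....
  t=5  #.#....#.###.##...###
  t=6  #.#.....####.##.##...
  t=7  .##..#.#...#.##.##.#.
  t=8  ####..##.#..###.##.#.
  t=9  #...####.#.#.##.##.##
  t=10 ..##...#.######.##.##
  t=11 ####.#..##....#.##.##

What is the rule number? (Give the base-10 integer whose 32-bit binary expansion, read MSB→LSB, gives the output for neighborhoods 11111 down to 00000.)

586841177

  [31] ##### => .  t=0,i=13
  [30] ####. => .  t=0,i=3
  [29] ###.# => #  t=0,i=4
  [28] ###.. => .  t=1,i=0
  [27] ##.## => .  t=0,i=5
  [26] ##.#. => .  t=3,i=12
  [25] ##..# => #  t=0,i=20
  [24] ##... => .  t=0,i=8
  [23] #.### => #  t=1,i=18
  [22] #.##. => #  t=0,i=6
  [21] #.#.# => #  t=3,i=4
  [20] #.#.. => #  t=5,i=2
  [19] #..## => #  t=0,i=0
  [18] #..#. => .  t=2,i=12
  [17] #...# => #  t=0,i=9
  [16] #.... => .  t=1,i=12
  [15] .#### => .  t=0,i=2
  [14] .###. => #  t=2,i=6
  [13] .##.# => #  t=1,i=7
  [12] .##.. => #  t=0,i=7
  [11] .#.## => #  t=1,i=5
  [10] .#.#. => #  t=3,i=3
  [9] .#..# => .  t=2,i=3
  [8] .#... => .  t=2,i=14
  [7] ..### => .  t=0,i=1
  [6] ..##. => #  t=2,i=17
  [5] ..#.# => .  t=1,i=4
  [4] ..#.. => #  t=2,i=2
  [3] ...## => #  t=0,i=10
  [2] ...#. => .  t=1,i=3
  [1] ....# => .  t=1,i=14
  [0] ..... => #  t=1,i=13
  bits 00100010111110100111110001011001 = 586841177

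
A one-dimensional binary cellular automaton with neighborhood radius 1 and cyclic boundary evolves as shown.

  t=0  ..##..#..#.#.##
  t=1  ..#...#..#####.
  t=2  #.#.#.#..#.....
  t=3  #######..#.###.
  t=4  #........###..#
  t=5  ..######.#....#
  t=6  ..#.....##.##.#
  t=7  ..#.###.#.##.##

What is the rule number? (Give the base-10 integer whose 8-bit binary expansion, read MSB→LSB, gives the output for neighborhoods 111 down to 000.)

45

  nb ###: next=.  (t=1,i=10, bit7=0)
  nb ##.: next=.  (t=0,i=3, bit6=0)
  nb #.#: next=#  (t=0,i=10, bit5=1)
  nb #..: next=.  (t=0,i=0, bit4=0)
  nb .##: next=#  (t=0,i=2, bit3=1)
  nb .#.: next=#  (t=0,i=6, bit2=1)
  nb ..#: next=.  (t=0,i=1, bit1=0)
  nb ...: next=#  (t=1,i=0, bit0=1)
  bits 00101101 = 45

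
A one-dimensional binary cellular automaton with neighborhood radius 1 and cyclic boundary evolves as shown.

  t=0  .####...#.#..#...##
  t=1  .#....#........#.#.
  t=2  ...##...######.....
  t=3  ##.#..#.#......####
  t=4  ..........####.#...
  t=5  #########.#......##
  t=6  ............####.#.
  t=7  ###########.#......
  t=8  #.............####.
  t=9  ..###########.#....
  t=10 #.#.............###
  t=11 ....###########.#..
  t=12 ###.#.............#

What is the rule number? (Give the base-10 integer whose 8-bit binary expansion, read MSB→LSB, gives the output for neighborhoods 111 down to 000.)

9

  ### -> .   bit 7 = 0  t=0,i=2
  ##. -> .   bit 6 = 0  t=0,i=4
  #.# -> .   bit 5 = 0  t=0,i=0
  #.. -> .   bit 4 = 0  t=0,i=5
  .## -> #   bit 3 = 1  t=0,i=1
  .#. -> .   bit 2 = 0  t=0,i=8
  ..# -> .   bit 1 = 0  t=0,i=7
  ... -> #   bit 0 = 1  t=0,i=6
  bits 00001001 = 9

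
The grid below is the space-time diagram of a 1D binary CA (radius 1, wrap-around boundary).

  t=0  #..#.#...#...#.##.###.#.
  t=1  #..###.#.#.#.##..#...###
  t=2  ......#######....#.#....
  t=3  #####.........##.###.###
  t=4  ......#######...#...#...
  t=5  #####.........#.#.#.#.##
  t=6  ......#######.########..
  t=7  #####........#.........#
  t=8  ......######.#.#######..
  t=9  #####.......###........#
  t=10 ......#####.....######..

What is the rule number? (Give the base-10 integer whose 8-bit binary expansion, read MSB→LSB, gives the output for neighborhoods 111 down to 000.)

37

  [7] ### => .  t=0,i=19
  [6] ##. => .  t=0,i=16
  [5] #.# => #  t=0,i=4
  [4] #.. => .  t=0,i=1
  [3] .## => .  t=0,i=15
  [2] .#. => #  t=0,i=0
  [1] ..# => .  t=0,i=2
  [0] ... => #  t=0,i=7
  bits 00100101 = 37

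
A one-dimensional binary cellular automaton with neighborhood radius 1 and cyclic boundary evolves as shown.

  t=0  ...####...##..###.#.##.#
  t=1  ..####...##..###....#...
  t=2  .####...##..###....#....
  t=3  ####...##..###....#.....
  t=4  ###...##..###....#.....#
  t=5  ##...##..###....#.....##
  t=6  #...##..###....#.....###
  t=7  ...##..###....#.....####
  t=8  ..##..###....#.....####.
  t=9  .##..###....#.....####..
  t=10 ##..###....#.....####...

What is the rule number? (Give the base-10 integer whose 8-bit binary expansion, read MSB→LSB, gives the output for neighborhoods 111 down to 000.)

  ### -> #   bit 7 = 1  t=0,i=4
  ##. -> .   bit 6 = 0  t=0,i=6
  #.# -> .   bit 5 = 0  t=0,i=17
  #.. -> .   bit 4 = 0  t=0,i=0
  .## -> #   bit 3 = 1  t=0,i=3
  .#. -> .   bit 2 = 0  t=0,i=18
  ..# -> #   bit 1 = 1  t=0,i=2
  ... -> .   bit 0 = 0  t=0,i=1
  bits 10001010 = 138

138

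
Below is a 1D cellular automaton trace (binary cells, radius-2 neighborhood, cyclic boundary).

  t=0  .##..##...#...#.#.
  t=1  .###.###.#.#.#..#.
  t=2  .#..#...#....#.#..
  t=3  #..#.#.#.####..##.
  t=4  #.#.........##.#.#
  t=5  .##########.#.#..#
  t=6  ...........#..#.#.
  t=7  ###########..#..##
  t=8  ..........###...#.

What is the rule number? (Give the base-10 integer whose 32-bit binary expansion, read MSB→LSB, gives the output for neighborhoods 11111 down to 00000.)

525668807

  nb #####: next=.  (t=5,i=3, bit31=0)
  nb ####.: next=.  (t=3,i=11, bit30=0)
  nb ###.#: next=.  (t=1,i=3, bit29=0)
  nb ###..: next=#  (t=3,i=12, bit28=1)
  nb ##.##: next=#  (t=1,i=4, bit27=1)
  nb ##.#.: next=#  (t=1,i=8, bit26=1)
  nb ##..#: next=#  (t=0,i=3, bit25=1)
  nb ##...: next=#  (t=0,i=7, bit24=1)
  nb #.###: next=.  (t=1,i=5, bit23=0)
  nb #.##.: next=#  (t=4,i=17, bit22=1)
  nb #.#.#: next=.  (t=1,i=9, bit21=0)
  nb #.#..: next=#  (t=0,i=16, bit20=1)
  nb #..##: next=.  (t=0,i=0, bit19=0)
  nb #..#.: next=#  (t=1,i=15, bit18=1)
  nb #...#: next=.  (t=0,i=8, bit17=0)
  nb #....: next=#  (t=2,i=10, bit16=1)
  nb .####: next=.  (t=3,i=10, bit15=0)
  nb .###.: next=.  (t=1,i=2, bit14=0)
  nb .##.#: next=.  (t=3,i=16, bit13=0)
  nb .##..: next=#  (t=0,i=2, bit12=1)
  nb .#.##: next=.  (t=3,i=8, bit11=0)
  nb .#.#.: next=.  (t=0,i=15, bit10=0)
  nb .#..#: next=.  (t=0,i=17, bit9=0)
  nb .#...: next=#  (t=0,i=11, bit8=1)
  nb ..###: next=#  (t=1,i=1, bit7=1)
  nb ..##.: next=#  (t=0,i=1, bit6=1)
  nb ..#.#: next=.  (t=0,i=14, bit5=0)
  nb ..#..: next=.  (t=0,i=10, bit4=0)
  nb ...##: next=.  (t=4,i=11, bit3=0)
  nb ...#.: next=#  (t=0,i=9, bit2=1)
  nb ....#: next=#  (t=2,i=11, bit1=1)
  nb .....: next=#  (t=4,i=5, bit0=1)
  bits 00011111010101010001000111000111 = 525668807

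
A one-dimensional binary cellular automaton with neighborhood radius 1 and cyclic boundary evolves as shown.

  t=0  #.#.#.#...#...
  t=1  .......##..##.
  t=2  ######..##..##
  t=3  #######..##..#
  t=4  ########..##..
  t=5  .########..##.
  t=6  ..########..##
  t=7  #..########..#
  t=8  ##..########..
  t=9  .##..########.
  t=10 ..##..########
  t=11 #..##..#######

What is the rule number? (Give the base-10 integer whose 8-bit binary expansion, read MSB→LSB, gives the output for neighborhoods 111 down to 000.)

  ### -> #   bit 7 = 1  t=2,i=0
  ##. -> #   bit 6 = 1  t=1,i=8
  #.# -> .   bit 5 = 0  t=0,i=1
  #.. -> #   bit 4 = 1  t=0,i=7
  .## -> .   bit 3 = 0  t=1,i=7
  .#. -> .   bit 2 = 0  t=0,i=0
  ..# -> .   bit 1 = 0  t=0,i=9
  ... -> #   bit 0 = 1  t=0,i=8
  bits 11010001 = 209

209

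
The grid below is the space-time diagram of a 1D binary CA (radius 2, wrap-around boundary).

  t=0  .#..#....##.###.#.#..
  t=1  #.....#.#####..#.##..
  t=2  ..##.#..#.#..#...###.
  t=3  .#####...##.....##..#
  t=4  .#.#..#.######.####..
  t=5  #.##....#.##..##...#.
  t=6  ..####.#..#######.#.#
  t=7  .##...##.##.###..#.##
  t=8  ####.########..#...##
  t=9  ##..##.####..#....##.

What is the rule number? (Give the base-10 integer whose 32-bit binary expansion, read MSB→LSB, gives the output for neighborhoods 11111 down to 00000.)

  #####|#  b31=1 t=1,i=10
  ####.|.  b30=0 t=1,i=11
  ###.#|.  b29=0 t=0,i=14
  ###..|.  b28=0 t=1,i=12
  ##.##|#  b27=1 t=0,i=11
  ##.#.|#  b26=1 t=0,i=15
  ##..#|#  b25=1 t=1,i=13
  ##...|#  b24=1 t=2,i=20
  #.###|#  b23=1 t=0,i=12
  #.##.|#  b22=1 t=1,i=17
  #.#.#|.  b21=0 t=0,i=16
  #.#..|#  b20=1 t=0,i=18
  #..##|#  b19=1 t=5,i=13
  #..#.|.  b18=0 t=0,i=3
  #...#|.  b17=0 t=0,i=20
  #....|#  b16=1 t=0,i=6
  .####|.  b15=0 t=1,i=9
  .###.|.  b14=0 t=0,i=13
  .##.#|#  b13=1 t=0,i=10
  .##..|#  b12=1 t=1,i=18
  .#.##|.  b11=0 t=1,i=7
  .#.#.|#  b10=1 t=0,i=17
  .#..#|.  b9=0 t=0,i=2
  .#...|.  b8=0 t=0,i=5
  ..###|#  b7=1 t=2,i=17
  ..##.|#  b6=1 t=0,i=9
  ..#.#|.  b5=0 t=1,i=6
  ..#..|.  b4=0 t=0,i=1
  ...##|#  b3=1 t=0,i=8
  ...#.|#  b2=1 t=0,i=0
  ....#|.  b1=0 t=0,i=7
  .....|#  b0=1 t=1,i=3
  bits 10001111110110010011010011001101 = 2413376717

2413376717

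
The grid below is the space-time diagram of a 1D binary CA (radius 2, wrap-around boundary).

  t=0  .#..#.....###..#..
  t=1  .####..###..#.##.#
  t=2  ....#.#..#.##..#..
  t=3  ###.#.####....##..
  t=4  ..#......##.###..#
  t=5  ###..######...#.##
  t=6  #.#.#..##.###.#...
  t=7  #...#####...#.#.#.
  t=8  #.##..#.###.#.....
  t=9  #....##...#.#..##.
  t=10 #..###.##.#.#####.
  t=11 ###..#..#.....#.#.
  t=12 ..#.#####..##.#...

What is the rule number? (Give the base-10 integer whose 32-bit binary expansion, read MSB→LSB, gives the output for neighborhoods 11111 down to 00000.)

2971542139

  nb #####: next=#  (t=5,i=0, bit31=1)
  nb ####.: next=.  (t=1,i=3, bit30=0)
  nb ###.#: next=#  (t=3,i=2, bit29=1)
  nb ###..: next=#  (t=0,i=12, bit28=1)
  nb ##.##: next=.  (t=4,i=11, bit27=0)
  nb ##.#.: next=.  (t=1,i=16, bit26=0)
  nb ##..#: next=.  (t=0,i=13, bit25=0)
  nb ##...: next=#  (t=3,i=10, bit24=1)
  nb #.###: next=.  (t=1,i=1, bit23=0)
  nb #.##.: next=.  (t=1,i=14, bit22=0)
  nb #.#.#: next=.  (t=1,i=17, bit21=0)
  nb #.#..: next=#  (t=2,i=6, bit20=1)
  nb #..##: next=#  (t=1,i=6, bit19=1)
  nb #..#.: next=#  (t=0,i=3, bit18=1)
  nb #...#: next=#  (t=0,i=17, bit17=1)
  nb #....: next=.  (t=0,i=6, bit16=0)
  nb .####: next=.  (t=1,i=2, bit15=0)
  nb .###.: next=.  (t=0,i=11, bit14=0)
  nb .##.#: next=#  (t=1,i=15, bit13=1)
  nb .##..: next=.  (t=2,i=12, bit12=0)
  nb .#.##: next=.  (t=1,i=0, bit11=0)
  nb .#.#.: next=.  (t=2,i=5, bit10=0)
  nb .#..#: next=#  (t=0,i=2, bit9=1)
  nb .#...: next=.  (t=0,i=5, bit8=0)
  nb ..###: next=.  (t=0,i=10, bit7=0)
  nb ..##.: next=#  (t=3,i=14, bit6=1)
  nb ..#.#: next=#  (t=1,i=12, bit5=1)
  nb ..#..: next=#  (t=0,i=1, bit4=1)
  nb ...##: next=#  (t=0,i=9, bit3=1)
  nb ...#.: next=.  (t=0,i=0, bit2=0)
  nb ....#: next=#  (t=0,i=8, bit1=1)
  nb .....: next=#  (t=0,i=7, bit0=1)
  bits 10110001000111100010001001111011 = 2971542139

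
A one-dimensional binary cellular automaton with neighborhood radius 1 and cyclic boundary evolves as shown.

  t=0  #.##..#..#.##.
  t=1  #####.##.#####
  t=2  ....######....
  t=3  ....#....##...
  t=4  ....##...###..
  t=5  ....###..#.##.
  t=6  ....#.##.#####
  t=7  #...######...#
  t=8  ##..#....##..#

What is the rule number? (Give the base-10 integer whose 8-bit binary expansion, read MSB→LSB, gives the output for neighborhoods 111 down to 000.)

124

  ### -> .   bit 7 = 0  t=1,i=0
  ##. -> #   bit 6 = 1  t=0,i=3
  #.# -> #   bit 5 = 1  t=0,i=1
  #.. -> #   bit 4 = 1  t=0,i=4
  .## -> #   bit 3 = 1  t=0,i=2
  .#. -> #   bit 2 = 1  t=0,i=0
  ..# -> .   bit 1 = 0  t=0,i=5
  ... -> .   bit 0 = 0  t=2,i=0
  bits 01111100 = 124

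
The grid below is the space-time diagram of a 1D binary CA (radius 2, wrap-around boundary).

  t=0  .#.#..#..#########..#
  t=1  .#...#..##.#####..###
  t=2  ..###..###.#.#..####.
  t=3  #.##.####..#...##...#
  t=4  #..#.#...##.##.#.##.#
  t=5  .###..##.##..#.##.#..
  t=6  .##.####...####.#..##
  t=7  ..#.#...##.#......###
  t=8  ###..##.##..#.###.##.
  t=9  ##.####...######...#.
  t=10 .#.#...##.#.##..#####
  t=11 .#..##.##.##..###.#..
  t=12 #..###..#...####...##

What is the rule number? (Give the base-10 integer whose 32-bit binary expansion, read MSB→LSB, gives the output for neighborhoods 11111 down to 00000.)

  ##### -> #   bit 31 = 1  t=0,i=11
  ####. -> .   bit 30 = 0  t=0,i=16
  ###.# -> .   bit 29 = 0  t=1,i=20
  ###.. -> .   bit 28 = 0  t=0,i=17
  ##.## -> .   bit 27 = 0  t=1,i=10
  ##.#. -> .   bit 26 = 0  t=1,i=0
  ##..# -> #   bit 25 = 1  t=0,i=18
  ##... -> #   bit 24 = 1  t=2,i=20
  #.### -> #   bit 23 = 1  t=1,i=11
  #.##. -> .   bit 22 = 0  t=3,i=2
  #.#.# -> #   bit 21 = 1  t=0,i=1
  #.#.. -> .   bit 20 = 0  t=0,i=3
  #..## -> #   bit 19 = 1  t=0,i=8
  #..#. -> #   bit 18 = 1  t=0,i=5
  #...# -> #   bit 17 = 1  t=1,i=3
  #.... -> .   bit 16 = 0  t=7,i=13
  .#### -> .   bit 15 = 0  t=0,i=10
  .###. -> #   bit 14 = 1  t=1,i=19
  .##.# -> #   bit 13 = 1  t=1,i=9
  .##.. -> .   bit 12 = 0  t=3,i=16
  .#.## -> #   bit 11 = 1  t=4,i=16
  .#.#. -> .   bit 10 = 0  t=0,i=0
  .#..# -> .   bit 9 = 0  t=0,i=4
  .#... -> #   bit 8 = 1  t=1,i=2
  ..### -> #   bit 7 = 1  t=0,i=9
  ..##. -> #   bit 6 = 1  t=1,i=8
  ..#.# -> #   bit 5 = 1  t=0,i=20
  ..#.. -> .   bit 4 = 0  t=0,i=6
  ...## -> .   bit 3 = 0  t=2,i=1
  ...#. -> #   bit 2 = 1  t=1,i=4
  ....# -> #   bit 1 = 1  t=7,i=16
  ..... -> #   bit 0 = 1  t=7,i=14
  bits 10000011101011100110100111100111 = 2209245671

2209245671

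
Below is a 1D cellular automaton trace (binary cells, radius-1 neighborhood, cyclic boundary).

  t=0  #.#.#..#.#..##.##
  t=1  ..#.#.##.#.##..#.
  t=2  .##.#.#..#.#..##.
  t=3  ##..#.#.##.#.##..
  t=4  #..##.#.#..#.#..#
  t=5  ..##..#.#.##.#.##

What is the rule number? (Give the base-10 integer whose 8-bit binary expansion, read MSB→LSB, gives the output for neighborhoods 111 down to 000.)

14

  [7] ### => .  t=0,i=16
  [6] ##. => .  t=0,i=0
  [5] #.# => .  t=0,i=1
  [4] #.. => .  t=0,i=5
  [3] .## => #  t=0,i=12
  [2] .#. => #  t=0,i=2
  [1] ..# => #  t=0,i=6
  [0] ... => .  t=1,i=0
  bits 00001110 = 14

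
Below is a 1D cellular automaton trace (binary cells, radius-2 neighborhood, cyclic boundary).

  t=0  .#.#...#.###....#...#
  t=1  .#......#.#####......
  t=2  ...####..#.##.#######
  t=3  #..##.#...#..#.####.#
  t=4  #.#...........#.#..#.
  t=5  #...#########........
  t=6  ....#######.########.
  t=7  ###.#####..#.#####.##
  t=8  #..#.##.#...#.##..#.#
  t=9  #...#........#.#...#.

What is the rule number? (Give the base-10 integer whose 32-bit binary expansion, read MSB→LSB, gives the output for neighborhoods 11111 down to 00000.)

  #####|#  b31=1 t=1,i=12
  ####.|.  b30=0 t=1,i=13
  ###.#|.  b29=0 t=3,i=18
  ###..|#  b28=1 t=0,i=11
  ##.##|#  b27=1 t=2,i=13
  ##.#.|.  b26=0 t=3,i=5
  ##..#|.  b25=0 t=2,i=7
  ##...|#  b24=1 t=0,i=12
  #.###|.  b23=0 t=0,i=9
  #.##.|.  b22=0 t=2,i=11
  #.#.#|#  b21=1 t=0,i=1
  #.#..|.  b20=0 t=0,i=3
  #..##|#  b19=1 t=3,i=2
  #..#.|.  b18=0 t=2,i=8
  #...#|.  b17=0 t=0,i=5
  #....|#  b16=1 t=0,i=13
  .####|#  b15=1 t=1,i=11
  .###.|#  b14=1 t=0,i=10
  .##.#|.  b13=0 t=2,i=12
  .##..|#  b12=1 t=3,i=0
  .#.##|#  b11=1 t=0,i=8
  .#.#.|.  b10=0 t=0,i=0
  .#..#|.  b9=0 t=3,i=11
  .#...|.  b8=0 t=0,i=4
  ..###|#  b7=1 t=2,i=3
  ..##.|.  b6=0 t=3,i=3
  ..#.#|.  b5=0 t=0,i=7
  ..#..|.  b4=0 t=0,i=16
  ...##|.  b3=0 t=2,i=2
  ...#.|.  b2=0 t=0,i=6
  ....#|#  b1=1 t=0,i=14
  .....|#  b0=1 t=1,i=4
  bits 10011001001010011101100010000011 = 2569656451

2569656451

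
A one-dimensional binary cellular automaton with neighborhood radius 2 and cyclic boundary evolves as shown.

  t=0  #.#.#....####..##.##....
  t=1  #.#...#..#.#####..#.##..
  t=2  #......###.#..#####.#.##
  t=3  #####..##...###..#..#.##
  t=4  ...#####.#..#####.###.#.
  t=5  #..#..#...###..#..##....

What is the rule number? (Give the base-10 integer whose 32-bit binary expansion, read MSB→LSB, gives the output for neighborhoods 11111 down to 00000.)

1408058081

  ##### -> .   bit 31 = 0  t=1,i=13
  ####. -> #   bit 30 = 1  t=0,i=11
  ###.# -> .   bit 29 = 0  t=2,i=9
  ###.. -> #   bit 28 = 1  t=0,i=12
  ##.## -> .   bit 27 = 0  t=0,i=17
  ##.#. -> .   bit 26 = 0  t=2,i=10
  ##..# -> #   bit 25 = 1  t=0,i=13
  ##... -> #   bit 24 = 1  t=0,i=20
  #.### -> #   bit 23 = 1  t=1,i=11
  #.##. -> #   bit 22 = 1  t=0,i=18
  #.#.# -> #   bit 21 = 1  t=0,i=2
  #.#.. -> .   bit 20 = 0  t=0,i=4
  #..## -> #   bit 19 = 1  t=0,i=14
  #..#. -> #   bit 18 = 1  t=1,i=8
  #...# -> .   bit 17 = 0  t=1,i=4
  #.... -> #   bit 16 = 1  t=0,i=6
  .#### -> .   bit 15 = 0  t=0,i=10
  .###. -> #   bit 14 = 1  t=2,i=8
  .##.# -> .   bit 13 = 0  t=0,i=16
  .##.. -> .   bit 12 = 0  t=0,i=19
  .#.## -> .   bit 11 = 0  t=1,i=10
  .#.#. -> .   bit 10 = 0  t=0,i=1
  .#..# -> #   bit 9 = 1  t=1,i=7
  .#... -> .   bit 8 = 0  t=0,i=5
  ..### -> #   bit 7 = 1  t=0,i=9
  ..##. -> #   bit 6 = 1  t=0,i=15
  ..#.# -> #   bit 5 = 1  t=0,i=0
  ..#.. -> .   bit 4 = 0  t=1,i=6
  ...## -> .   bit 3 = 0  t=0,i=8
  ...#. -> .   bit 2 = 0  t=0,i=23
  ....# -> .   bit 1 = 0  t=0,i=7
  ..... -> #   bit 0 = 1  t=2,i=3
  bits 01010011111011010100001011100001 = 1408058081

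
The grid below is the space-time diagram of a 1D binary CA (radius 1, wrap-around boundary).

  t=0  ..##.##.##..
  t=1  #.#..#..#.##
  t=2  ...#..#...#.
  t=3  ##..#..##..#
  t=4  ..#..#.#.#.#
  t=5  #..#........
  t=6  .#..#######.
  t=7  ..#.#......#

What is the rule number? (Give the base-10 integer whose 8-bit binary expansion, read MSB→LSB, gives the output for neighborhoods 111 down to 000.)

25

  ### -> .   bit 7 = 0  t=1,i=11
  ##. -> .   bit 6 = 0  t=0,i=3
  #.# -> .   bit 5 = 0  t=0,i=4
  #.. -> #   bit 4 = 1  t=0,i=10
  .## -> #   bit 3 = 1  t=0,i=2
  .#. -> .   bit 2 = 0  t=1,i=2
  ..# -> .   bit 1 = 0  t=0,i=1
  ... -> #   bit 0 = 1  t=0,i=0
  bits 00011001 = 25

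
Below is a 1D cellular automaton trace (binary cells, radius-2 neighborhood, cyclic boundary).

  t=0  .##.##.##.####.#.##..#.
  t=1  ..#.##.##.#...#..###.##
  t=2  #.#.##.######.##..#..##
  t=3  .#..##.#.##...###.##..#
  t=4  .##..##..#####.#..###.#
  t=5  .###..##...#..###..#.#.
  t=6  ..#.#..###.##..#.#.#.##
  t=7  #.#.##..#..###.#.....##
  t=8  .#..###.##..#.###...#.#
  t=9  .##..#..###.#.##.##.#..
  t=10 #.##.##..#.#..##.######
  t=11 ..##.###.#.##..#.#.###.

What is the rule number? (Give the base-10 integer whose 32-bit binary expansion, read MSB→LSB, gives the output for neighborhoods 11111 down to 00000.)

2278716216

  nb #####: next=#  (t=2,i=9, bit31=1)
  nb ####.: next=.  (t=0,i=12, bit30=0)
  nb ###.#: next=.  (t=0,i=13, bit29=0)
  nb ###..: next=.  (t=5,i=3, bit28=0)
  nb ##.##: next=.  (t=0,i=3, bit27=0)
  nb ##.#.: next=#  (t=0,i=14, bit26=1)
  nb ##..#: next=#  (t=0,i=19, bit25=1)
  nb ##...: next=#  (t=3,i=11, bit24=1)
  nb #.###: next=#  (t=0,i=10, bit23=1)
  nb #.##.: next=#  (t=0,i=4, bit22=1)
  nb #.#.#: next=.  (t=0,i=15, bit21=0)
  nb #.#..: next=#  (t=1,i=10, bit20=1)
  nb #..##: next=.  (t=0,i=0, bit19=0)
  nb #..#.: next=.  (t=0,i=20, bit18=0)
  nb #...#: next=#  (t=1,i=12, bit17=1)
  nb #....: next=.  (t=7,i=17, bit16=0)
  nb .####: next=.  (t=0,i=11, bit15=0)
  nb .###.: next=#  (t=1,i=18, bit14=1)
  nb .##.#: next=#  (t=0,i=2, bit13=1)
  nb .##..: next=#  (t=0,i=18, bit12=1)
  nb .#.##: next=.  (t=0,i=16, bit11=0)
  nb .#.#.: next=.  (t=3,i=0, bit10=0)
  nb .#..#: next=#  (t=0,i=22, bit9=1)
  nb .#...: next=#  (t=1,i=11, bit8=1)
  nb ..###: next=.  (t=1,i=17, bit7=0)
  nb ..##.: next=.  (t=0,i=1, bit6=0)
  nb ..#.#: next=#  (t=1,i=2, bit5=1)
  nb ..#..: next=#  (t=0,i=21, bit4=1)
  nb ...##: next=#  (t=3,i=13, bit3=1)
  nb ...#.: next=.  (t=1,i=13, bit2=0)
  nb ....#: next=.  (t=7,i=19, bit1=0)
  nb .....: next=.  (t=7,i=18, bit0=0)
  bits 10000111110100100111001100111000 = 2278716216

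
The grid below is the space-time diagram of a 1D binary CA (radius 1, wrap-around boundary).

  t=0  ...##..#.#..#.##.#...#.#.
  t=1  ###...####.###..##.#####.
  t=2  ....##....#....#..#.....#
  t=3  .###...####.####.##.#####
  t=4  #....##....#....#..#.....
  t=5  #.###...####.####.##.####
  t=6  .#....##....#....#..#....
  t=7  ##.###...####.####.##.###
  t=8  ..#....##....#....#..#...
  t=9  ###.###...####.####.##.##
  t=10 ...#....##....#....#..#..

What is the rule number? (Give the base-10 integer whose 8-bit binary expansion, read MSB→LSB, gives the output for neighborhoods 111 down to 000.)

39

  nb ###: next=.  (t=1,i=1, bit7=0)
  nb ##.: next=.  (t=0,i=4, bit6=0)
  nb #.#: next=#  (t=0,i=8, bit5=1)
  nb #..: next=.  (t=0,i=5, bit4=0)
  nb .##: next=.  (t=0,i=3, bit3=0)
  nb .#.: next=#  (t=0,i=7, bit2=1)
  nb ..#: next=#  (t=0,i=2, bit1=1)
  nb ...: next=#  (t=0,i=0, bit0=1)
  bits 00100111 = 39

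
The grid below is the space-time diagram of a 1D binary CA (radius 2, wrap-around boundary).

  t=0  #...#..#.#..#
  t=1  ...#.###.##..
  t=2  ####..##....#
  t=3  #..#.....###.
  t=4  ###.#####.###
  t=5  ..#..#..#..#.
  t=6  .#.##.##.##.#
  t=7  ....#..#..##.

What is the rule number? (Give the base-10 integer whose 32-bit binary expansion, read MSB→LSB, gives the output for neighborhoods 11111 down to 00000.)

  ##### -> .   bit 31 = 0  t=2,i=1
  ####. -> .   bit 30 = 0  t=2,i=2
  ###.# -> #   bit 29 = 1  t=1,i=7
  ###.. -> #   bit 28 = 1  t=2,i=3
  ##.## -> .   bit 27 = 0  t=1,i=8
  ##.#. -> #   bit 26 = 1  t=3,i=12
  ##..# -> .   bit 25 = 0  t=2,i=4
  ##... -> .   bit 24 = 0  t=0,i=1
  #.### -> .   bit 23 = 0  t=1,i=5
  #.##. -> .   bit 22 = 0  t=1,i=9
  #.#.# -> .   bit 21 = 0  t=6,i=1
  #.#.. -> #   bit 20 = 1  t=0,i=9
  #..## -> .   bit 19 = 0  t=0,i=11
  #..#. -> #   bit 18 = 1  t=0,i=6
  #...# -> .   bit 17 = 0  t=0,i=2
  #.... -> #   bit 16 = 1  t=1,i=12
  .#### -> #   bit 15 = 1  t=2,i=0
  .###. -> #   bit 14 = 1  t=1,i=6
  .##.# -> #   bit 13 = 1  t=6,i=4
  .##.. -> .   bit 12 = 0  t=0,i=0
  .#.## -> .   bit 11 = 0  t=1,i=4
  .#.#. -> .   bit 10 = 0  t=0,i=8
  .#..# -> #   bit 9 = 1  t=0,i=5
  .#... -> #   bit 8 = 1  t=3,i=4
  ..### -> .   bit 7 = 0  t=2,i=12
  ..##. -> .   bit 6 = 0  t=0,i=12
  ..#.# -> #   bit 5 = 1  t=0,i=7
  ..#.. -> .   bit 4 = 0  t=0,i=4
  ...## -> #   bit 3 = 1  t=2,i=11
  ...#. -> #   bit 2 = 1  t=0,i=3
  ....# -> #   bit 1 = 1  t=1,i=1
  ..... -> #   bit 0 = 1  t=1,i=0
  bits 00110100000101011110001100101111 = 873849647

873849647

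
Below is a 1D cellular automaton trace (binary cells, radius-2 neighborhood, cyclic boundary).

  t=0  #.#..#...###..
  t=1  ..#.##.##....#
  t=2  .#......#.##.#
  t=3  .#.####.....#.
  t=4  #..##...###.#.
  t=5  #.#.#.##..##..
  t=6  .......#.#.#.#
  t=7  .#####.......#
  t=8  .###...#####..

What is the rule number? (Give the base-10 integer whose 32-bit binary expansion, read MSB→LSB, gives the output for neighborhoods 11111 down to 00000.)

  #####|#  b31=1 t=7,i=3
  ####.|.  b30=0 t=3,i=5
  ###.#|#  b29=1 t=4,i=10
  ###..|.  b28=0 t=0,i=11
  ##.##|.  b27=0 t=1,i=6
  ##.#.|#  b26=1 t=2,i=12
  ##..#|.  b25=0 t=0,i=12
  ##...|.  b24=0 t=1,i=9
  #.###|#  b23=1 t=3,i=3
  #.##.|.  b22=0 t=1,i=4
  #.#.#|.  b21=0 t=2,i=13
  #.#..|#  b20=1 t=0,i=2
  #..##|#  b19=1 t=4,i=2
  #..#.|#  b18=1 t=0,i=4
  #...#|#  b17=1 t=0,i=7
  #....|#  b16=1 t=1,i=10
  .####|#  b15=1 t=3,i=4
  .###.|.  b14=0 t=0,i=10
  .##.#|.  b13=0 t=1,i=5
  .##..|#  b12=1 t=1,i=8
  .#.##|.  b11=0 t=1,i=3
  .#.#.|.  b10=0 t=0,i=1
  .#..#|.  b9=0 t=0,i=3
  .#...|.  b8=0 t=0,i=6
  ..###|.  b7=0 t=0,i=9
  ..##.|.  b6=0 t=4,i=3
  ..#.#|.  b5=0 t=0,i=0
  ..#..|#  b4=1 t=0,i=5
  ...##|#  b3=1 t=0,i=8
  ...#.|.  b2=0 t=1,i=12
  ....#|#  b1=1 t=1,i=11
  .....|#  b0=1 t=2,i=4
  bits 10100100100111111001000000011011 = 2761920539

2761920539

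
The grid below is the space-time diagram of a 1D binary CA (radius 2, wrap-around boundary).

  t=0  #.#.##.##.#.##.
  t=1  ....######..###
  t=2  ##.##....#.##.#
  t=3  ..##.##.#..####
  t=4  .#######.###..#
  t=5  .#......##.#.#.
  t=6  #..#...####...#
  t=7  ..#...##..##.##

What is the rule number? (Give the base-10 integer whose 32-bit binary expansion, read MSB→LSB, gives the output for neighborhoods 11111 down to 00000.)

499983052

  nb #####: next=.  (t=1,i=6, bit31=0)
  nb ####.: next=.  (t=1,i=8, bit30=0)
  nb ###.#: next=.  (t=2,i=1, bit29=0)
  nb ###..: next=#  (t=1,i=9, bit28=1)
  nb ##.##: next=#  (t=0,i=6, bit27=1)
  nb ##.#.: next=#  (t=0,i=9, bit26=1)
  nb ##..#: next=.  (t=1,i=10, bit25=0)
  nb ##...: next=#  (t=1,i=0, bit24=1)
  nb #.###: next=#  (t=2,i=14, bit23=1)
  nb #.##.: next=#  (t=0,i=4, bit22=1)
  nb #.#.#: next=.  (t=0,i=0, bit21=0)
  nb #.#..: next=.  (t=3,i=8, bit20=0)
  nb #..##: next=#  (t=1,i=11, bit19=1)
  nb #..#.: next=#  (t=4,i=13, bit18=1)
  nb #...#: next=.  (t=6,i=5, bit17=0)
  nb #....: next=#  (t=1,i=1, bit16=1)
  nb .####: next=.  (t=1,i=5, bit15=0)
  nb .###.: next=.  (t=1,i=13, bit14=0)
  nb .##.#: next=#  (t=0,i=5, bit13=1)
  nb .##..: next=.  (t=2,i=4, bit12=0)
  nb .#.##: next=.  (t=0,i=3, bit11=0)
  nb .#.#.: next=.  (t=0,i=1, bit10=0)
  nb .#..#: next=#  (t=3,i=9, bit9=1)
  nb .#...: next=.  (t=5,i=2, bit8=0)
  nb ..###: next=#  (t=1,i=4, bit7=1)
  nb ..##.: next=#  (t=3,i=2, bit6=1)
  nb ..#.#: next=.  (t=2,i=9, bit5=0)
  nb ..#..: next=.  (t=5,i=1, bit4=0)
  nb ...##: next=#  (t=1,i=3, bit3=1)
  nb ...#.: next=#  (t=2,i=8, bit2=1)
  nb ....#: next=.  (t=1,i=2, bit1=0)
  nb .....: next=.  (t=5,i=4, bit0=0)
  bits 00011101110011010010001011001100 = 499983052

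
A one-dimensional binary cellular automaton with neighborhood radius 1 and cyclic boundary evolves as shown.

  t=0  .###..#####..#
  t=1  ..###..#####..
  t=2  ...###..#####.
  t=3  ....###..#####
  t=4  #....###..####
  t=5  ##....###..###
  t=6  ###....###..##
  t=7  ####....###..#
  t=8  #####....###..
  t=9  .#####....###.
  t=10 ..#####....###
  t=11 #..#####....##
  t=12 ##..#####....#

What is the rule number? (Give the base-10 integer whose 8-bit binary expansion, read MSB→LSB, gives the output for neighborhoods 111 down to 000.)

  ### -> #   bit 7 = 1  t=0,i=2
  ##. -> #   bit 6 = 1  t=0,i=3
  #.# -> .   bit 5 = 0  t=0,i=0
  #.. -> #   bit 4 = 1  t=0,i=4
  .## -> .   bit 3 = 0  t=0,i=1
  .#. -> .   bit 2 = 0  t=0,i=13
  ..# -> .   bit 1 = 0  t=0,i=5
  ... -> .   bit 0 = 0  t=1,i=0
  bits 11010000 = 208

208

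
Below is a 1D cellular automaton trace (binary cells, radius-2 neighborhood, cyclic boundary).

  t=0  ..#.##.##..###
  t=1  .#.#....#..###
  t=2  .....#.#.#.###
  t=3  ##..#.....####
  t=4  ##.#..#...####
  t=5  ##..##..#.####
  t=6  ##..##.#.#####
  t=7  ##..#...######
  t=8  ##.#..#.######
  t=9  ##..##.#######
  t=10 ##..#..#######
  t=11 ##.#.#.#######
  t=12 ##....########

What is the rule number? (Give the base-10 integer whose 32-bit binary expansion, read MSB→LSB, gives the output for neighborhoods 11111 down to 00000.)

  #####|#  b31=1 t=3,i=12
  ####.|#  b30=1 t=3,i=0
  ###.#|#  b29=1 t=1,i=13
  ###..|#  b28=1 t=0,i=13
  ##.##|.  b27=0 t=0,i=6
  ##.#.|.  b26=0 t=1,i=0
  ##..#|.  b25=0 t=0,i=0
  ##...|#  b24=1 t=2,i=0
  #.###|#  b23=1 t=2,i=11
  #.##.|.  b22=0 t=0,i=4
  #.#.#|.  b21=0 t=1,i=1
  #.#..|.  b20=0 t=1,i=3
  #..##|.  b19=0 t=0,i=10
  #..#.|#  b18=1 t=0,i=1
  #...#|#  b17=1 t=4,i=8
  #....|#  b16=1 t=1,i=5
  .####|#  b15=1 t=3,i=11
  .###.|#  b14=1 t=0,i=12
  .##.#|.  b13=0 t=0,i=5
  .##..|#  b12=1 t=0,i=8
  .#.##|#  b11=1 t=0,i=3
  .#.#.|.  b10=0 t=1,i=2
  .#..#|#  b9=1 t=1,i=9
  .#...|.  b8=0 t=1,i=4
  ..###|#  b7=1 t=0,i=11
  ..##.|#  b6=1 t=5,i=4
  ..#.#|.  b5=0 t=0,i=2
  ..#..|.  b4=0 t=1,i=8
  ...##|.  b3=0 t=3,i=9
  ...#.|#  b2=1 t=1,i=7
  ....#|.  b1=0 t=1,i=6
  .....|.  b0=0 t=2,i=2
  bits 11110001100001111101101011000100 = 4052212420

4052212420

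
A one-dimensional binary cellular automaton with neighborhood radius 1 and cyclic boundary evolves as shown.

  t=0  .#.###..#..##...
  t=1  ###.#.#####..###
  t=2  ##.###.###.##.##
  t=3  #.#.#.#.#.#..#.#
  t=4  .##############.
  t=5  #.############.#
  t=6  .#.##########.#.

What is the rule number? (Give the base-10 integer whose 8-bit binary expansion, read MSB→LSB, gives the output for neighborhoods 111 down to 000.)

  nb ###: next=#  (t=0,i=4, bit7=1)
  nb ##.: next=.  (t=0,i=5, bit6=0)
  nb #.#: next=#  (t=0,i=2, bit5=1)
  nb #..: next=#  (t=0,i=6, bit4=1)
  nb .##: next=.  (t=0,i=3, bit3=0)
  nb .#.: next=#  (t=0,i=1, bit2=1)
  nb ..#: next=#  (t=0,i=0, bit1=1)
  nb ...: next=#  (t=0,i=14, bit0=1)
  bits 10110111 = 183

183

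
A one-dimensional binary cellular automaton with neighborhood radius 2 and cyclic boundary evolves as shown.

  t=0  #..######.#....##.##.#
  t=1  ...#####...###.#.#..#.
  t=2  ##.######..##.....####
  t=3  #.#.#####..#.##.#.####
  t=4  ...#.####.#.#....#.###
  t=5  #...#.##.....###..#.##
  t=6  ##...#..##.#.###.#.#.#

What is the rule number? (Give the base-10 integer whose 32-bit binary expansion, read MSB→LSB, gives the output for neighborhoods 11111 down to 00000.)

3641035730

  [31] ##### => #  t=0,i=5
  [30] ####. => #  t=0,i=7
  [29] ###.# => .  t=0,i=8
  [28] ###.. => #  t=1,i=7
  [27] ##.## => #  t=0,i=17
  [26] ##.#. => .  t=0,i=9
  [25] ##..# => .  t=0,i=1
  [24] ##... => #  t=1,i=8
  [23] #.### => .  t=2,i=3
  [22] #.##. => .  t=0,i=18
  [21] #.#.# => .  t=1,i=15
  [20] #.#.. => .  t=0,i=10
  [19] #..## => .  t=0,i=2
  [18] #..#. => #  t=1,i=19
  [17] #...# => .  t=1,i=9
  [16] #.... => #  t=0,i=12
  [15] .#### => #  t=0,i=4
  [14] .###. => #  t=1,i=12
  [13] .##.# => .  t=0,i=16
  [12] .##.. => .  t=0,i=0
  [11] .#.## => #  t=3,i=3
  [10] .#.#. => .  t=1,i=16
  [9] .#..# => #  t=1,i=18
  [8] .#... => #  t=0,i=11
  [7] ..### => #  t=0,i=3
  [6] ..##. => #  t=0,i=15
  [5] ..#.# => .  t=3,i=11
  [4] ..#.. => #  t=1,i=20
  [3] ...## => .  t=0,i=14
  [2] ...#. => .  t=4,i=2
  [1] ....# => #  t=0,i=13
  [0] ..... => .  t=2,i=15
  bits 11011001000001011100101111010010 = 3641035730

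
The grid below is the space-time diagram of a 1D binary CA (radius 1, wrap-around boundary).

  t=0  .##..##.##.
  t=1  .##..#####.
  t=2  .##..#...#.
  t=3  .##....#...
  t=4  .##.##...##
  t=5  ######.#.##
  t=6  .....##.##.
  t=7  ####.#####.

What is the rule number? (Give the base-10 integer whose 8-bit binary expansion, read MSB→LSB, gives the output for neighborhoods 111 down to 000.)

  ### -> .   bit 7 = 0  t=1,i=6
  ##. -> #   bit 6 = 1  t=0,i=2
  #.# -> #   bit 5 = 1  t=0,i=7
  #.. -> .   bit 4 = 0  t=0,i=3
  .## -> #   bit 3 = 1  t=0,i=1
  .#. -> .   bit 2 = 0  t=2,i=5
  ..# -> .   bit 1 = 0  t=0,i=0
  ... -> #   bit 0 = 1  t=2,i=7
  bits 01101001 = 105

105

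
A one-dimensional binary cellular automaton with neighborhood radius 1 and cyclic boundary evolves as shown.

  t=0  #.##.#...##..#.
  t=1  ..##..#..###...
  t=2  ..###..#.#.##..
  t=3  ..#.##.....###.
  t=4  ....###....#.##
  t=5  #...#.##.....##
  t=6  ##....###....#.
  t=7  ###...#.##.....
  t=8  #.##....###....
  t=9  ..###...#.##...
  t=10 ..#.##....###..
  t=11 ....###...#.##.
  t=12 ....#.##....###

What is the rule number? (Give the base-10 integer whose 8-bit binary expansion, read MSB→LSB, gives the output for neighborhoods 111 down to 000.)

  ### -> .   bit 7 = 0  t=1,i=10
  ##. -> #   bit 6 = 1  t=0,i=3
  #.# -> .   bit 5 = 0  t=0,i=1
  #.. -> #   bit 4 = 1  t=0,i=6
  .## -> #   bit 3 = 1  t=0,i=2
  .#. -> .   bit 2 = 0  t=0,i=0
  ..# -> .   bit 1 = 0  t=0,i=8
  ... -> .   bit 0 = 0  t=0,i=7
  bits 01011000 = 88

88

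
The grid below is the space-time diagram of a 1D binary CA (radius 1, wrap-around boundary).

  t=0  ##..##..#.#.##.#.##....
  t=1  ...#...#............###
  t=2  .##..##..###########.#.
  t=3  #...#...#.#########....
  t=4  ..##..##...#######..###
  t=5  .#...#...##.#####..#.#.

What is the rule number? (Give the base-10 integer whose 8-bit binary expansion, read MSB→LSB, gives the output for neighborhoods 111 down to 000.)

  ### -> #   bit 7 = 1  t=1,i=21
  ##. -> .   bit 6 = 0  t=0,i=1
  #.# -> .   bit 5 = 0  t=0,i=9
  #.. -> .   bit 4 = 0  t=0,i=2
  .## -> .   bit 3 = 0  t=0,i=0
  .#. -> .   bit 2 = 0  t=0,i=8
  ..# -> #   bit 1 = 1  t=0,i=3
  ... -> #   bit 0 = 1  t=0,i=20
  bits 10000011 = 131

131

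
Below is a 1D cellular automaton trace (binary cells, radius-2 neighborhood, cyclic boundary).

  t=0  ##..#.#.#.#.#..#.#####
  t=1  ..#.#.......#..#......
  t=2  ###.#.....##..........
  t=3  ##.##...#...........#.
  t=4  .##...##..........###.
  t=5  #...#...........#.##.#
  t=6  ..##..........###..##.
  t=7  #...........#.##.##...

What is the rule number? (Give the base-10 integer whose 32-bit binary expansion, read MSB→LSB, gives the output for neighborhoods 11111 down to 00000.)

236609702

  nb #####: next=.  (t=0,i=19, bit31=0)
  nb ####.: next=.  (t=0,i=0, bit30=0)
  nb ###.#: next=.  (t=2,i=2, bit29=0)
  nb ###..: next=.  (t=0,i=1, bit28=0)
  nb ##.##: next=#  (t=3,i=2, bit27=1)
  nb ##.#.: next=#  (t=2,i=3, bit26=1)
  nb ##..#: next=#  (t=0,i=2, bit25=1)
  nb ##...: next=.  (t=2,i=12, bit24=0)
  nb #.###: next=.  (t=0,i=17, bit23=0)
  nb #.##.: next=.  (t=3,i=0, bit22=0)
  nb #.#.#: next=.  (t=0,i=6, bit21=0)
  nb #.#..: next=#  (t=0,i=12, bit20=1)
  nb #..##: next=#  (t=4,i=0, bit19=1)
  nb #..#.: next=.  (t=0,i=3, bit18=0)
  nb #...#: next=#  (t=3,i=6, bit17=1)
  nb #....: next=.  (t=1,i=6, bit16=0)
  nb .####: next=.  (t=0,i=18, bit15=0)
  nb .###.: next=#  (t=2,i=1, bit14=1)
  nb .##.#: next=#  (t=3,i=1, bit13=1)
  nb .##..: next=.  (t=2,i=11, bit12=0)
  nb .#.##: next=.  (t=0,i=16, bit11=0)
  nb .#.#.: next=.  (t=0,i=5, bit10=0)
  nb .#..#: next=.  (t=0,i=13, bit9=0)
  nb .#...: next=.  (t=1,i=5, bit8=0)
  nb ..###: next=#  (t=2,i=0, bit7=1)
  nb ..##.: next=.  (t=2,i=10, bit6=0)
  nb ..#.#: next=#  (t=0,i=4, bit5=1)
  nb ..#..: next=.  (t=1,i=12, bit4=0)
  nb ...##: next=.  (t=2,i=9, bit3=0)
  nb ...#.: next=#  (t=1,i=1, bit2=1)
  nb ....#: next=#  (t=1,i=0, bit1=1)
  nb .....: next=.  (t=1,i=7, bit0=0)
  bits 00001110000110100110000010100110 = 236609702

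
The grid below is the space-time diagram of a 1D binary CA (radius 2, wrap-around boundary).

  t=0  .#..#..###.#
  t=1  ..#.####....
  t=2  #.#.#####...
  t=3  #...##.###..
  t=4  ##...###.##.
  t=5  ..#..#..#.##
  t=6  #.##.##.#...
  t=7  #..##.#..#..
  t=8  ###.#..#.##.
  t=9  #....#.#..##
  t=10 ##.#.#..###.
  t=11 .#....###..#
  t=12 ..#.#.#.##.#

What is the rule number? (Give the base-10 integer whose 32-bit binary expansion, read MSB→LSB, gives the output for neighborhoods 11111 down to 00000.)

  [31] ##### => .  t=2,i=6
  [30] ####. => #  t=1,i=6
  [29] ###.# => .  t=0,i=9
  [28] ###.. => #  t=1,i=7
  [27] ##.## => #  t=3,i=6
  [26] ##.#. => .  t=0,i=10
  [25] ##..# => #  t=3,i=10
  [24] ##... => #  t=1,i=8
  [23] #.### => #  t=1,i=4
  [22] #.##. => .  t=4,i=0
  [21] #.#.# => .  t=0,i=11
  [20] #.#.. => .  t=0,i=1
  [19] #..## => #  t=0,i=6
  [18] #..#. => .  t=0,i=3
  [17] #...# => .  t=2,i=10
  [16] #.... => .  t=1,i=9
  [15] .#### => #  t=1,i=5
  [14] .###. => .  t=0,i=8
  [13] .##.# => #  t=3,i=5
  [12] .##.. => .  t=4,i=1
  [11] .#.## => .  t=1,i=3
  [10] .#.#. => .  t=0,i=0
  [9] .#..# => #  t=0,i=2
  [8] .#... => #  t=3,i=1
  [7] ..### => #  t=0,i=7
  [6] ..##. => .  t=3,i=4
  [5] ..#.# => #  t=1,i=2
  [4] ..#.. => #  t=0,i=4
  [3] ...## => .  t=3,i=3
  [2] ...#. => .  t=1,i=1
  [1] ....# => #  t=1,i=0
  [0] ..... => .  t=1,i=10
  bits 01011011100010001010001110110010 = 1535681458

1535681458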